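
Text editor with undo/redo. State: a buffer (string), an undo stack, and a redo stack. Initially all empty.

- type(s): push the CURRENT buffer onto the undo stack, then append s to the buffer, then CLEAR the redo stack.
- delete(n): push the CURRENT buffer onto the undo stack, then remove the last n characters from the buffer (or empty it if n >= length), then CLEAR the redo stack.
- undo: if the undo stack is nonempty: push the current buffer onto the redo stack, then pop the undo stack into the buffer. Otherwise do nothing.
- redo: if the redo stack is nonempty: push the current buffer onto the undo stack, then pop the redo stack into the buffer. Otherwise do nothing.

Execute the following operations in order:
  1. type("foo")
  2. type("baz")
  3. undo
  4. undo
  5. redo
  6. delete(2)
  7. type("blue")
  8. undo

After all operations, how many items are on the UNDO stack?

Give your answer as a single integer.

Answer: 2

Derivation:
After op 1 (type): buf='foo' undo_depth=1 redo_depth=0
After op 2 (type): buf='foobaz' undo_depth=2 redo_depth=0
After op 3 (undo): buf='foo' undo_depth=1 redo_depth=1
After op 4 (undo): buf='(empty)' undo_depth=0 redo_depth=2
After op 5 (redo): buf='foo' undo_depth=1 redo_depth=1
After op 6 (delete): buf='f' undo_depth=2 redo_depth=0
After op 7 (type): buf='fblue' undo_depth=3 redo_depth=0
After op 8 (undo): buf='f' undo_depth=2 redo_depth=1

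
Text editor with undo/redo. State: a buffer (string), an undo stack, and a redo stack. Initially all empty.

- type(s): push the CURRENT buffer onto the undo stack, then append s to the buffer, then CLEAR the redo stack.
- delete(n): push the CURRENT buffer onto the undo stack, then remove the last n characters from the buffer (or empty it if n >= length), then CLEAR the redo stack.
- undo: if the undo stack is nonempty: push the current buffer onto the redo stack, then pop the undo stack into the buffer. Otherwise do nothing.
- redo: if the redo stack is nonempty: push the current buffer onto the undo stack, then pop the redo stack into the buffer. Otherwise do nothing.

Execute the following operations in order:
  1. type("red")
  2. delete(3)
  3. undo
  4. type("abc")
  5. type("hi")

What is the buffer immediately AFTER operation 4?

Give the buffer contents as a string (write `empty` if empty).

After op 1 (type): buf='red' undo_depth=1 redo_depth=0
After op 2 (delete): buf='(empty)' undo_depth=2 redo_depth=0
After op 3 (undo): buf='red' undo_depth=1 redo_depth=1
After op 4 (type): buf='redabc' undo_depth=2 redo_depth=0

Answer: redabc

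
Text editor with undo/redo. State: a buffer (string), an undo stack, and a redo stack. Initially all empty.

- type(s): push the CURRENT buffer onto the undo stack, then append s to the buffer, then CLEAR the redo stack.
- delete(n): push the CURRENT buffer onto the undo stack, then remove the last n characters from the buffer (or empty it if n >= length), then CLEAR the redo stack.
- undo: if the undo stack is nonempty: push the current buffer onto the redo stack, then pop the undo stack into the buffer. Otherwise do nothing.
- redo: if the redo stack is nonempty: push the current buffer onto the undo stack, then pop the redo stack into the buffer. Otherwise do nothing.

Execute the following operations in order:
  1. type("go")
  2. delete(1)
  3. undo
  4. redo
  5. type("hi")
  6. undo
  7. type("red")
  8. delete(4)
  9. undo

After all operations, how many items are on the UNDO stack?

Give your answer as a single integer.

After op 1 (type): buf='go' undo_depth=1 redo_depth=0
After op 2 (delete): buf='g' undo_depth=2 redo_depth=0
After op 3 (undo): buf='go' undo_depth=1 redo_depth=1
After op 4 (redo): buf='g' undo_depth=2 redo_depth=0
After op 5 (type): buf='ghi' undo_depth=3 redo_depth=0
After op 6 (undo): buf='g' undo_depth=2 redo_depth=1
After op 7 (type): buf='gred' undo_depth=3 redo_depth=0
After op 8 (delete): buf='(empty)' undo_depth=4 redo_depth=0
After op 9 (undo): buf='gred' undo_depth=3 redo_depth=1

Answer: 3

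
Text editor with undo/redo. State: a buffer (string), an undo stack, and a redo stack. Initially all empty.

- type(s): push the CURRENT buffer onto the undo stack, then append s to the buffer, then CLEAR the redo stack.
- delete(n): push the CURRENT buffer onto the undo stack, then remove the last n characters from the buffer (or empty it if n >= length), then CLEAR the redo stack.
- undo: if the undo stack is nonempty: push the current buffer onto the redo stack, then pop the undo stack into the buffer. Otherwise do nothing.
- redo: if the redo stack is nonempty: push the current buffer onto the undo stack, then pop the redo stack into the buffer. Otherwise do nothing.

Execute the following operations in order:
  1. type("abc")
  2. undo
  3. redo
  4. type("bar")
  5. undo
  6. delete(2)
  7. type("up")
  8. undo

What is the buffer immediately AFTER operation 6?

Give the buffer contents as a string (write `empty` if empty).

After op 1 (type): buf='abc' undo_depth=1 redo_depth=0
After op 2 (undo): buf='(empty)' undo_depth=0 redo_depth=1
After op 3 (redo): buf='abc' undo_depth=1 redo_depth=0
After op 4 (type): buf='abcbar' undo_depth=2 redo_depth=0
After op 5 (undo): buf='abc' undo_depth=1 redo_depth=1
After op 6 (delete): buf='a' undo_depth=2 redo_depth=0

Answer: a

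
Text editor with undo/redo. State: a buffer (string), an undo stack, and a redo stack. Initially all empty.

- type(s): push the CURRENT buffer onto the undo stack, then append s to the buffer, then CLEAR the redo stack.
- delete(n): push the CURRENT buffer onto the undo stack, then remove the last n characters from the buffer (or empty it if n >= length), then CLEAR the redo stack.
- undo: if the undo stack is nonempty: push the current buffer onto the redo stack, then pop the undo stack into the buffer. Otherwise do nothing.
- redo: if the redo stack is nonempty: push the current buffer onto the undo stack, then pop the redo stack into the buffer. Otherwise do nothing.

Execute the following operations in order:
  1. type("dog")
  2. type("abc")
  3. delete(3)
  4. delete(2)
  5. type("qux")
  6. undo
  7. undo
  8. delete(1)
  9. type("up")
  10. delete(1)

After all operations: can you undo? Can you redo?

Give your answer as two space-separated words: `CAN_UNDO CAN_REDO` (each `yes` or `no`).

After op 1 (type): buf='dog' undo_depth=1 redo_depth=0
After op 2 (type): buf='dogabc' undo_depth=2 redo_depth=0
After op 3 (delete): buf='dog' undo_depth=3 redo_depth=0
After op 4 (delete): buf='d' undo_depth=4 redo_depth=0
After op 5 (type): buf='dqux' undo_depth=5 redo_depth=0
After op 6 (undo): buf='d' undo_depth=4 redo_depth=1
After op 7 (undo): buf='dog' undo_depth=3 redo_depth=2
After op 8 (delete): buf='do' undo_depth=4 redo_depth=0
After op 9 (type): buf='doup' undo_depth=5 redo_depth=0
After op 10 (delete): buf='dou' undo_depth=6 redo_depth=0

Answer: yes no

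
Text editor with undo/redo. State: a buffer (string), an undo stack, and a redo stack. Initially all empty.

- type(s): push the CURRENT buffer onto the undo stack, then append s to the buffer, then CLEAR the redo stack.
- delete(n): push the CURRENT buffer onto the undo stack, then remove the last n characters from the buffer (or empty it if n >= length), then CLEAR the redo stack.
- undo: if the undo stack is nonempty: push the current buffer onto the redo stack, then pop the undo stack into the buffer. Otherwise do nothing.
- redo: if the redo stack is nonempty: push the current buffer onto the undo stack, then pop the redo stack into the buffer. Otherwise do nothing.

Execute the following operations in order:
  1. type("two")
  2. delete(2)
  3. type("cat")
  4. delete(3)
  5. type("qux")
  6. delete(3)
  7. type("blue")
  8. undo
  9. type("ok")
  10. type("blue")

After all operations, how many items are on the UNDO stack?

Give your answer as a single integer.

Answer: 8

Derivation:
After op 1 (type): buf='two' undo_depth=1 redo_depth=0
After op 2 (delete): buf='t' undo_depth=2 redo_depth=0
After op 3 (type): buf='tcat' undo_depth=3 redo_depth=0
After op 4 (delete): buf='t' undo_depth=4 redo_depth=0
After op 5 (type): buf='tqux' undo_depth=5 redo_depth=0
After op 6 (delete): buf='t' undo_depth=6 redo_depth=0
After op 7 (type): buf='tblue' undo_depth=7 redo_depth=0
After op 8 (undo): buf='t' undo_depth=6 redo_depth=1
After op 9 (type): buf='tok' undo_depth=7 redo_depth=0
After op 10 (type): buf='tokblue' undo_depth=8 redo_depth=0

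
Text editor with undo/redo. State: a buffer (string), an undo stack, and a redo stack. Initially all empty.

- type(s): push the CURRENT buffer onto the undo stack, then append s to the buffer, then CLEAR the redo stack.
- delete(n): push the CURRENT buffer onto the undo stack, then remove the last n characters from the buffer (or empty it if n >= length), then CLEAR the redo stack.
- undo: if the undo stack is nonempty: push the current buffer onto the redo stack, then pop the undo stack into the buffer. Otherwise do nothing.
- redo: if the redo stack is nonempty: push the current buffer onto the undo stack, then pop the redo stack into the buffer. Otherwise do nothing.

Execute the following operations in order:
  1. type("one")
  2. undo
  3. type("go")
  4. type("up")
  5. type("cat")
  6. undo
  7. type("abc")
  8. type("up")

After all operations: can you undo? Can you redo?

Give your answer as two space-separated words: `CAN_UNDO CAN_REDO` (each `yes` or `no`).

Answer: yes no

Derivation:
After op 1 (type): buf='one' undo_depth=1 redo_depth=0
After op 2 (undo): buf='(empty)' undo_depth=0 redo_depth=1
After op 3 (type): buf='go' undo_depth=1 redo_depth=0
After op 4 (type): buf='goup' undo_depth=2 redo_depth=0
After op 5 (type): buf='goupcat' undo_depth=3 redo_depth=0
After op 6 (undo): buf='goup' undo_depth=2 redo_depth=1
After op 7 (type): buf='goupabc' undo_depth=3 redo_depth=0
After op 8 (type): buf='goupabcup' undo_depth=4 redo_depth=0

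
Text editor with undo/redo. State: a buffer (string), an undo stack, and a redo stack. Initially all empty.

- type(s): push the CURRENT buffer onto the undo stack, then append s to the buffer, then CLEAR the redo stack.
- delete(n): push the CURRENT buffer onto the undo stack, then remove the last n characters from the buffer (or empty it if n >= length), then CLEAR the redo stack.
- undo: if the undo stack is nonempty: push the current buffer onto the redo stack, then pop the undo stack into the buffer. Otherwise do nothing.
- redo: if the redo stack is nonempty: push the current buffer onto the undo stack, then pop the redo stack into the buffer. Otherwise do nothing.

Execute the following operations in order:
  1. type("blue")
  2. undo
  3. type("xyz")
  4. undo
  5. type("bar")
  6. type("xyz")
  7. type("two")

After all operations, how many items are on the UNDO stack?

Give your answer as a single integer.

Answer: 3

Derivation:
After op 1 (type): buf='blue' undo_depth=1 redo_depth=0
After op 2 (undo): buf='(empty)' undo_depth=0 redo_depth=1
After op 3 (type): buf='xyz' undo_depth=1 redo_depth=0
After op 4 (undo): buf='(empty)' undo_depth=0 redo_depth=1
After op 5 (type): buf='bar' undo_depth=1 redo_depth=0
After op 6 (type): buf='barxyz' undo_depth=2 redo_depth=0
After op 7 (type): buf='barxyztwo' undo_depth=3 redo_depth=0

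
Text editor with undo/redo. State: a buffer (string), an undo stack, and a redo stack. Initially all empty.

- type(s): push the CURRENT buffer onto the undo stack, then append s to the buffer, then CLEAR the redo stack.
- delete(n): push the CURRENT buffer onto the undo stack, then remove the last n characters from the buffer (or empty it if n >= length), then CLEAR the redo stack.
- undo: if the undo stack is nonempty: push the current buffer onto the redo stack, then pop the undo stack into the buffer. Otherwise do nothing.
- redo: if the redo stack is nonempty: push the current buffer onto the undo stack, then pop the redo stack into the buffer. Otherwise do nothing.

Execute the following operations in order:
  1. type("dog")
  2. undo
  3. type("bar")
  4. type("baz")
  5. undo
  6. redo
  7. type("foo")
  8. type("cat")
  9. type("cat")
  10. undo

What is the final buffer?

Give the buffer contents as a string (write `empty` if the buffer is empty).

Answer: barbazfoocat

Derivation:
After op 1 (type): buf='dog' undo_depth=1 redo_depth=0
After op 2 (undo): buf='(empty)' undo_depth=0 redo_depth=1
After op 3 (type): buf='bar' undo_depth=1 redo_depth=0
After op 4 (type): buf='barbaz' undo_depth=2 redo_depth=0
After op 5 (undo): buf='bar' undo_depth=1 redo_depth=1
After op 6 (redo): buf='barbaz' undo_depth=2 redo_depth=0
After op 7 (type): buf='barbazfoo' undo_depth=3 redo_depth=0
After op 8 (type): buf='barbazfoocat' undo_depth=4 redo_depth=0
After op 9 (type): buf='barbazfoocatcat' undo_depth=5 redo_depth=0
After op 10 (undo): buf='barbazfoocat' undo_depth=4 redo_depth=1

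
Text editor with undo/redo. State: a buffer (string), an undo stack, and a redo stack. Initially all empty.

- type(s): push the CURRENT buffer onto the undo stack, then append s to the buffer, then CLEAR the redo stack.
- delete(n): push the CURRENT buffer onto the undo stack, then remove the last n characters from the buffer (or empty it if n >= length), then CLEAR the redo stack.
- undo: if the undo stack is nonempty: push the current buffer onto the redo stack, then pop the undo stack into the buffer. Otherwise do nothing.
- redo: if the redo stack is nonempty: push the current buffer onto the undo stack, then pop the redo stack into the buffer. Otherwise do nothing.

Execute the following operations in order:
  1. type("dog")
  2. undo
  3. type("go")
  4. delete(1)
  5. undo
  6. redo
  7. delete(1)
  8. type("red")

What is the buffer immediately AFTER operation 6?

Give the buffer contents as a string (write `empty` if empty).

After op 1 (type): buf='dog' undo_depth=1 redo_depth=0
After op 2 (undo): buf='(empty)' undo_depth=0 redo_depth=1
After op 3 (type): buf='go' undo_depth=1 redo_depth=0
After op 4 (delete): buf='g' undo_depth=2 redo_depth=0
After op 5 (undo): buf='go' undo_depth=1 redo_depth=1
After op 6 (redo): buf='g' undo_depth=2 redo_depth=0

Answer: g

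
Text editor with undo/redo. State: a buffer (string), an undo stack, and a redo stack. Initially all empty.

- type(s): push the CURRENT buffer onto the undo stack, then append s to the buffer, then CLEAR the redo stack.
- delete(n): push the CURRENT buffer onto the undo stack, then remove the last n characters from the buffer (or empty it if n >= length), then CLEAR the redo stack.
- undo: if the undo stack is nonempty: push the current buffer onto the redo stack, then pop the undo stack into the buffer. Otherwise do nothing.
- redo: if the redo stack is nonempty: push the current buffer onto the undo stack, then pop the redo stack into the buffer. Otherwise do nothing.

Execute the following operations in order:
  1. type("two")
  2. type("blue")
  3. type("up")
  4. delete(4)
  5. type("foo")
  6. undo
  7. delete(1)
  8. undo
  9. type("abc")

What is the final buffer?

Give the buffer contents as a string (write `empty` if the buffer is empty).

After op 1 (type): buf='two' undo_depth=1 redo_depth=0
After op 2 (type): buf='twoblue' undo_depth=2 redo_depth=0
After op 3 (type): buf='twoblueup' undo_depth=3 redo_depth=0
After op 4 (delete): buf='twobl' undo_depth=4 redo_depth=0
After op 5 (type): buf='twoblfoo' undo_depth=5 redo_depth=0
After op 6 (undo): buf='twobl' undo_depth=4 redo_depth=1
After op 7 (delete): buf='twob' undo_depth=5 redo_depth=0
After op 8 (undo): buf='twobl' undo_depth=4 redo_depth=1
After op 9 (type): buf='twoblabc' undo_depth=5 redo_depth=0

Answer: twoblabc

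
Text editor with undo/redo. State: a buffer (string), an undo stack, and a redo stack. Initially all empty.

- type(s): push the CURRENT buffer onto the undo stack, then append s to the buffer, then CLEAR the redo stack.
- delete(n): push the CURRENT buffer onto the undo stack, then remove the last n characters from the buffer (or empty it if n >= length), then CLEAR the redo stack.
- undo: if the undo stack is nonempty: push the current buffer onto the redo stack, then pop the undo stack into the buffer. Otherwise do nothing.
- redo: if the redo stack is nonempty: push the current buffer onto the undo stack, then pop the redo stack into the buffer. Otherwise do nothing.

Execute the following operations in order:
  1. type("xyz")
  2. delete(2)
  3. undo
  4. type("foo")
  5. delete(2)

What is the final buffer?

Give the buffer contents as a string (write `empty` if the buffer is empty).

Answer: xyzf

Derivation:
After op 1 (type): buf='xyz' undo_depth=1 redo_depth=0
After op 2 (delete): buf='x' undo_depth=2 redo_depth=0
After op 3 (undo): buf='xyz' undo_depth=1 redo_depth=1
After op 4 (type): buf='xyzfoo' undo_depth=2 redo_depth=0
After op 5 (delete): buf='xyzf' undo_depth=3 redo_depth=0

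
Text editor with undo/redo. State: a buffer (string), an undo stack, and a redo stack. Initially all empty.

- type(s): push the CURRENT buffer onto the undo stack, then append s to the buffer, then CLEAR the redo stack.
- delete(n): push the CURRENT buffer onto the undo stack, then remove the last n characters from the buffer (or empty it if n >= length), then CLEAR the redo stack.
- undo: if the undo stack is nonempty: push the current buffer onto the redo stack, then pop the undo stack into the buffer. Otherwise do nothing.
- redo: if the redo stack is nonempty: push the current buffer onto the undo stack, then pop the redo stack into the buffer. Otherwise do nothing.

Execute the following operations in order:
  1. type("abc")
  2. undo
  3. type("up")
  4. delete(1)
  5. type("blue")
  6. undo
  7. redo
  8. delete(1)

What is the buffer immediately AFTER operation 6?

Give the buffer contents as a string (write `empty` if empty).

Answer: u

Derivation:
After op 1 (type): buf='abc' undo_depth=1 redo_depth=0
After op 2 (undo): buf='(empty)' undo_depth=0 redo_depth=1
After op 3 (type): buf='up' undo_depth=1 redo_depth=0
After op 4 (delete): buf='u' undo_depth=2 redo_depth=0
After op 5 (type): buf='ublue' undo_depth=3 redo_depth=0
After op 6 (undo): buf='u' undo_depth=2 redo_depth=1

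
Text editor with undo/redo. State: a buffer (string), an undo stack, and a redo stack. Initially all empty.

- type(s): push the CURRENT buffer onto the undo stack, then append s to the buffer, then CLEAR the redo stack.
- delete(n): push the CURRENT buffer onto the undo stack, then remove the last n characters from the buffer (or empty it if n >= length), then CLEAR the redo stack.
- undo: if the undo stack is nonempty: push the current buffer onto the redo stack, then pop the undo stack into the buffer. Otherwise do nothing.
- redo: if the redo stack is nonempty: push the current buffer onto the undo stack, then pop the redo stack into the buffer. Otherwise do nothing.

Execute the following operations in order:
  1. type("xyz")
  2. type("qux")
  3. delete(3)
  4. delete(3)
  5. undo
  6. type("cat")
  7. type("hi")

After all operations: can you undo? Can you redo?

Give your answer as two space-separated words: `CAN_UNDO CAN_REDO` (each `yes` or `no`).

Answer: yes no

Derivation:
After op 1 (type): buf='xyz' undo_depth=1 redo_depth=0
After op 2 (type): buf='xyzqux' undo_depth=2 redo_depth=0
After op 3 (delete): buf='xyz' undo_depth=3 redo_depth=0
After op 4 (delete): buf='(empty)' undo_depth=4 redo_depth=0
After op 5 (undo): buf='xyz' undo_depth=3 redo_depth=1
After op 6 (type): buf='xyzcat' undo_depth=4 redo_depth=0
After op 7 (type): buf='xyzcathi' undo_depth=5 redo_depth=0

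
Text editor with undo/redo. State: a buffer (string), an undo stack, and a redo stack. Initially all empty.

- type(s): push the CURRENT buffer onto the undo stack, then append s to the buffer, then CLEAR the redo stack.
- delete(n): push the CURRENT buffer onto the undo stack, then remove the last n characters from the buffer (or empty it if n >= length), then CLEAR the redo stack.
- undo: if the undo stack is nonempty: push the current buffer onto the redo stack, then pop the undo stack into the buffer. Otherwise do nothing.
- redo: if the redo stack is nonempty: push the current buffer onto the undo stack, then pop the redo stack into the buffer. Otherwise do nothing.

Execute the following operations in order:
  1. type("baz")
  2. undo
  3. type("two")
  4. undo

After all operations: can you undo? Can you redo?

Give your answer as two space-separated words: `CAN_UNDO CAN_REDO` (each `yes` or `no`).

After op 1 (type): buf='baz' undo_depth=1 redo_depth=0
After op 2 (undo): buf='(empty)' undo_depth=0 redo_depth=1
After op 3 (type): buf='two' undo_depth=1 redo_depth=0
After op 4 (undo): buf='(empty)' undo_depth=0 redo_depth=1

Answer: no yes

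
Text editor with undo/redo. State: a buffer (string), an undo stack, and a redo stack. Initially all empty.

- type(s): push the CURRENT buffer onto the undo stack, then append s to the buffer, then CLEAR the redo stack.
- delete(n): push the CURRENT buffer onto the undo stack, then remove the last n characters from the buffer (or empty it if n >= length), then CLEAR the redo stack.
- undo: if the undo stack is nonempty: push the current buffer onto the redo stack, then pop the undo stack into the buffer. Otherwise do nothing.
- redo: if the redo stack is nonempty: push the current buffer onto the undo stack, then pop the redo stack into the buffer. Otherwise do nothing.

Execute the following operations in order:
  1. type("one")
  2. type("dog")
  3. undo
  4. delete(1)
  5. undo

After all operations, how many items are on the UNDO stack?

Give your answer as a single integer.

After op 1 (type): buf='one' undo_depth=1 redo_depth=0
After op 2 (type): buf='onedog' undo_depth=2 redo_depth=0
After op 3 (undo): buf='one' undo_depth=1 redo_depth=1
After op 4 (delete): buf='on' undo_depth=2 redo_depth=0
After op 5 (undo): buf='one' undo_depth=1 redo_depth=1

Answer: 1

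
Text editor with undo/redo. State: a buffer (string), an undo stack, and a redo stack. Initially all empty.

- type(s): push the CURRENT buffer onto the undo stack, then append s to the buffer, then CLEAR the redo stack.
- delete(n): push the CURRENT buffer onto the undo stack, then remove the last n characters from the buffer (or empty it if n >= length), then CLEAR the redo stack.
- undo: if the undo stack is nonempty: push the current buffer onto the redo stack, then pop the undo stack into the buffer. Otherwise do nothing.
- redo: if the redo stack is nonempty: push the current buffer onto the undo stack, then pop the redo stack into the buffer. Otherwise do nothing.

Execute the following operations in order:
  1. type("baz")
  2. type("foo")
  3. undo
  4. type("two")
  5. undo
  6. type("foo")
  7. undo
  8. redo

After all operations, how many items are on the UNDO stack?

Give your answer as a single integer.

Answer: 2

Derivation:
After op 1 (type): buf='baz' undo_depth=1 redo_depth=0
After op 2 (type): buf='bazfoo' undo_depth=2 redo_depth=0
After op 3 (undo): buf='baz' undo_depth=1 redo_depth=1
After op 4 (type): buf='baztwo' undo_depth=2 redo_depth=0
After op 5 (undo): buf='baz' undo_depth=1 redo_depth=1
After op 6 (type): buf='bazfoo' undo_depth=2 redo_depth=0
After op 7 (undo): buf='baz' undo_depth=1 redo_depth=1
After op 8 (redo): buf='bazfoo' undo_depth=2 redo_depth=0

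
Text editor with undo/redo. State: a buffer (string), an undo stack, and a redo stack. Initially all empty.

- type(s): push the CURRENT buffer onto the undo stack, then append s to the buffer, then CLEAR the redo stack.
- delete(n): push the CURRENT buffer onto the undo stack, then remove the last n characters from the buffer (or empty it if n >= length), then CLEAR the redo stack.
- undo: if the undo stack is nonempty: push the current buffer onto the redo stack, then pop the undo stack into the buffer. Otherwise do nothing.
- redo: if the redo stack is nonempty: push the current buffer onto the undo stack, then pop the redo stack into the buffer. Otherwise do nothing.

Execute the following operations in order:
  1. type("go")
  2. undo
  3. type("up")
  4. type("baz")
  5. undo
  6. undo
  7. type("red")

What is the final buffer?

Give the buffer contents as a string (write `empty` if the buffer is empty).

After op 1 (type): buf='go' undo_depth=1 redo_depth=0
After op 2 (undo): buf='(empty)' undo_depth=0 redo_depth=1
After op 3 (type): buf='up' undo_depth=1 redo_depth=0
After op 4 (type): buf='upbaz' undo_depth=2 redo_depth=0
After op 5 (undo): buf='up' undo_depth=1 redo_depth=1
After op 6 (undo): buf='(empty)' undo_depth=0 redo_depth=2
After op 7 (type): buf='red' undo_depth=1 redo_depth=0

Answer: red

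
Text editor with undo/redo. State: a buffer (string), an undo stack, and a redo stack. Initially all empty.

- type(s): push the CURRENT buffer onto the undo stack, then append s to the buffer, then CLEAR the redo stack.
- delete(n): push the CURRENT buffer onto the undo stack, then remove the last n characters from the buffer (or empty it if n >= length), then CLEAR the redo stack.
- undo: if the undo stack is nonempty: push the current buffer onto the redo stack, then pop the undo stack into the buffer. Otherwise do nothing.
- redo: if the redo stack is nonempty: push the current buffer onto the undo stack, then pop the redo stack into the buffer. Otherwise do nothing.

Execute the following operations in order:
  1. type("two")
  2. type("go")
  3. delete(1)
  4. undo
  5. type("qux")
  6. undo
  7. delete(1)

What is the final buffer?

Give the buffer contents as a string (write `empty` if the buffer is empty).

After op 1 (type): buf='two' undo_depth=1 redo_depth=0
After op 2 (type): buf='twogo' undo_depth=2 redo_depth=0
After op 3 (delete): buf='twog' undo_depth=3 redo_depth=0
After op 4 (undo): buf='twogo' undo_depth=2 redo_depth=1
After op 5 (type): buf='twogoqux' undo_depth=3 redo_depth=0
After op 6 (undo): buf='twogo' undo_depth=2 redo_depth=1
After op 7 (delete): buf='twog' undo_depth=3 redo_depth=0

Answer: twog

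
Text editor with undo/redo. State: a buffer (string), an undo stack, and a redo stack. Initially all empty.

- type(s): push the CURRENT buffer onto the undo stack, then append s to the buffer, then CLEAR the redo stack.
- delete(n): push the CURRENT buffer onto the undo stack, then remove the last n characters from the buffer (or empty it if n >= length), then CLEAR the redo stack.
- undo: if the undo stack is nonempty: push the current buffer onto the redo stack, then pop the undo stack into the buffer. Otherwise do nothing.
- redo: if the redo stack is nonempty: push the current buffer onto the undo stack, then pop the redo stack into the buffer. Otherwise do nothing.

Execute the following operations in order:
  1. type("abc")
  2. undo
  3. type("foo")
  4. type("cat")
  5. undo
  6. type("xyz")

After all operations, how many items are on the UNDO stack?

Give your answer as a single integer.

After op 1 (type): buf='abc' undo_depth=1 redo_depth=0
After op 2 (undo): buf='(empty)' undo_depth=0 redo_depth=1
After op 3 (type): buf='foo' undo_depth=1 redo_depth=0
After op 4 (type): buf='foocat' undo_depth=2 redo_depth=0
After op 5 (undo): buf='foo' undo_depth=1 redo_depth=1
After op 6 (type): buf='fooxyz' undo_depth=2 redo_depth=0

Answer: 2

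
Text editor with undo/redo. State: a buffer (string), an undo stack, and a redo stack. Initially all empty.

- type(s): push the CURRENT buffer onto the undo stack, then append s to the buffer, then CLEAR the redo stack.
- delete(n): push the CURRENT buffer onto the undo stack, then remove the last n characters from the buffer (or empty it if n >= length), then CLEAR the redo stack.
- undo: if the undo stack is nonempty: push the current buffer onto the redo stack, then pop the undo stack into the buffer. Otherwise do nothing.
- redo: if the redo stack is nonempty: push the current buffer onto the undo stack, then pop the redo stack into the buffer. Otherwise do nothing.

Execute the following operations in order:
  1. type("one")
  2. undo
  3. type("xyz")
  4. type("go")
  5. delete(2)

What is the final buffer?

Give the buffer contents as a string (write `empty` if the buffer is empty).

Answer: xyz

Derivation:
After op 1 (type): buf='one' undo_depth=1 redo_depth=0
After op 2 (undo): buf='(empty)' undo_depth=0 redo_depth=1
After op 3 (type): buf='xyz' undo_depth=1 redo_depth=0
After op 4 (type): buf='xyzgo' undo_depth=2 redo_depth=0
After op 5 (delete): buf='xyz' undo_depth=3 redo_depth=0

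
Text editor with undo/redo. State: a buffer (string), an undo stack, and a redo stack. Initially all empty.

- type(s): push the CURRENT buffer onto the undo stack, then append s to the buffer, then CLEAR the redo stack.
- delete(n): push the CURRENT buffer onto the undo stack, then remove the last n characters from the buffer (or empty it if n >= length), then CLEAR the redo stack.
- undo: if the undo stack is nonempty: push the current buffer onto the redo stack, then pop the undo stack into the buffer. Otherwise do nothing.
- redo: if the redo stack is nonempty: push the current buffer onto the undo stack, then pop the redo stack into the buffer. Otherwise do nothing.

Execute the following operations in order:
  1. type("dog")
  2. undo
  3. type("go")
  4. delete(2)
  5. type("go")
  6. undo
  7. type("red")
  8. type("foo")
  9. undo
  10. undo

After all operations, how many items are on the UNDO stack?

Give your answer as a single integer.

Answer: 2

Derivation:
After op 1 (type): buf='dog' undo_depth=1 redo_depth=0
After op 2 (undo): buf='(empty)' undo_depth=0 redo_depth=1
After op 3 (type): buf='go' undo_depth=1 redo_depth=0
After op 4 (delete): buf='(empty)' undo_depth=2 redo_depth=0
After op 5 (type): buf='go' undo_depth=3 redo_depth=0
After op 6 (undo): buf='(empty)' undo_depth=2 redo_depth=1
After op 7 (type): buf='red' undo_depth=3 redo_depth=0
After op 8 (type): buf='redfoo' undo_depth=4 redo_depth=0
After op 9 (undo): buf='red' undo_depth=3 redo_depth=1
After op 10 (undo): buf='(empty)' undo_depth=2 redo_depth=2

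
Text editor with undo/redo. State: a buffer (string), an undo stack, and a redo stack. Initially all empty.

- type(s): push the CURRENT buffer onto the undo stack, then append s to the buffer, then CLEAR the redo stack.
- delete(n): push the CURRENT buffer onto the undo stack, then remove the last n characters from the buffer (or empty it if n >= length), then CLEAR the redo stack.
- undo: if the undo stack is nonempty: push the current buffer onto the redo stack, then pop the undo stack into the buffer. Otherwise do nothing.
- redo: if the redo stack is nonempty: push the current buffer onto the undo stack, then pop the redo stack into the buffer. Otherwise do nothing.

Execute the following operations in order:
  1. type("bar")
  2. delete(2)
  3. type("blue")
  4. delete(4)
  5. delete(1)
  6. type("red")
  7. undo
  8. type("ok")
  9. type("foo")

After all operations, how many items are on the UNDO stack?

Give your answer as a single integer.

After op 1 (type): buf='bar' undo_depth=1 redo_depth=0
After op 2 (delete): buf='b' undo_depth=2 redo_depth=0
After op 3 (type): buf='bblue' undo_depth=3 redo_depth=0
After op 4 (delete): buf='b' undo_depth=4 redo_depth=0
After op 5 (delete): buf='(empty)' undo_depth=5 redo_depth=0
After op 6 (type): buf='red' undo_depth=6 redo_depth=0
After op 7 (undo): buf='(empty)' undo_depth=5 redo_depth=1
After op 8 (type): buf='ok' undo_depth=6 redo_depth=0
After op 9 (type): buf='okfoo' undo_depth=7 redo_depth=0

Answer: 7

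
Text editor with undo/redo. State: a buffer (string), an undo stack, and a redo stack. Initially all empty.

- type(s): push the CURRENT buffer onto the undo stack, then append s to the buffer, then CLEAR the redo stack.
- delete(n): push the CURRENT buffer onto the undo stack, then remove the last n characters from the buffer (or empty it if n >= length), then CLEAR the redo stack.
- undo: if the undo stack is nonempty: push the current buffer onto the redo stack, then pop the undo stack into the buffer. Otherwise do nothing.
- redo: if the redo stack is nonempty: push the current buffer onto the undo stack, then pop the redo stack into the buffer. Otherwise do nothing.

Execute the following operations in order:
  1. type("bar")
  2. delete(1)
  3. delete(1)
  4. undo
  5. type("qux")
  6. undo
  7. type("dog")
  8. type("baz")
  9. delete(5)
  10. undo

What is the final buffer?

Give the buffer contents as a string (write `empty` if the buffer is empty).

Answer: badogbaz

Derivation:
After op 1 (type): buf='bar' undo_depth=1 redo_depth=0
After op 2 (delete): buf='ba' undo_depth=2 redo_depth=0
After op 3 (delete): buf='b' undo_depth=3 redo_depth=0
After op 4 (undo): buf='ba' undo_depth=2 redo_depth=1
After op 5 (type): buf='baqux' undo_depth=3 redo_depth=0
After op 6 (undo): buf='ba' undo_depth=2 redo_depth=1
After op 7 (type): buf='badog' undo_depth=3 redo_depth=0
After op 8 (type): buf='badogbaz' undo_depth=4 redo_depth=0
After op 9 (delete): buf='bad' undo_depth=5 redo_depth=0
After op 10 (undo): buf='badogbaz' undo_depth=4 redo_depth=1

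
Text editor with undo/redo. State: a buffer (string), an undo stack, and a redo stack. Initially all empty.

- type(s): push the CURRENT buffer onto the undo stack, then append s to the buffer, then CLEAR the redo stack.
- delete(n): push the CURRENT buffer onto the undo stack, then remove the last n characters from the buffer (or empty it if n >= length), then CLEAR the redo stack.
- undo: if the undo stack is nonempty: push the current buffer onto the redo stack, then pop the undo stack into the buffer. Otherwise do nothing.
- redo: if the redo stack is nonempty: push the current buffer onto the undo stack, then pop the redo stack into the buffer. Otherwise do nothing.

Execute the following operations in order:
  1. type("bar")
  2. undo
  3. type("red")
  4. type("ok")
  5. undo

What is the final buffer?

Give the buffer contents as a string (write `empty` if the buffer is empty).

Answer: red

Derivation:
After op 1 (type): buf='bar' undo_depth=1 redo_depth=0
After op 2 (undo): buf='(empty)' undo_depth=0 redo_depth=1
After op 3 (type): buf='red' undo_depth=1 redo_depth=0
After op 4 (type): buf='redok' undo_depth=2 redo_depth=0
After op 5 (undo): buf='red' undo_depth=1 redo_depth=1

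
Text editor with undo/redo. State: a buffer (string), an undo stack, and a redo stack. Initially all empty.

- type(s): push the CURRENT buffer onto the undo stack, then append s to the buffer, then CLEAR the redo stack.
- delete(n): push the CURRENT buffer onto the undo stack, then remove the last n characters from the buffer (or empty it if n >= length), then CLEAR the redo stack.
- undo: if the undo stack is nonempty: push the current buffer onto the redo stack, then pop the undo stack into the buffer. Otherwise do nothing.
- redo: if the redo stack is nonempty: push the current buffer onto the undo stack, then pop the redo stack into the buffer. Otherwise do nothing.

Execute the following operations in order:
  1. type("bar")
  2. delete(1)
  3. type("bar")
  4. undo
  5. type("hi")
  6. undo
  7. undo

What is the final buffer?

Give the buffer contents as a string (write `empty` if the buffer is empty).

After op 1 (type): buf='bar' undo_depth=1 redo_depth=0
After op 2 (delete): buf='ba' undo_depth=2 redo_depth=0
After op 3 (type): buf='babar' undo_depth=3 redo_depth=0
After op 4 (undo): buf='ba' undo_depth=2 redo_depth=1
After op 5 (type): buf='bahi' undo_depth=3 redo_depth=0
After op 6 (undo): buf='ba' undo_depth=2 redo_depth=1
After op 7 (undo): buf='bar' undo_depth=1 redo_depth=2

Answer: bar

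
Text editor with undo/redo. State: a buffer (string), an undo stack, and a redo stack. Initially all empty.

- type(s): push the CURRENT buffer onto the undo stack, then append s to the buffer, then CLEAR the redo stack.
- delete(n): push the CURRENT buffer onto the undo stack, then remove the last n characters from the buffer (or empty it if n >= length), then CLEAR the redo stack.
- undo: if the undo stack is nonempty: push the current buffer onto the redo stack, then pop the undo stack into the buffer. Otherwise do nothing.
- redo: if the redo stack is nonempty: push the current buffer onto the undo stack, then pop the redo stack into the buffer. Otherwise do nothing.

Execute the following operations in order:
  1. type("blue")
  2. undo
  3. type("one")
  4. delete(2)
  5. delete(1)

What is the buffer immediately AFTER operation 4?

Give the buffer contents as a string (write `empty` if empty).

After op 1 (type): buf='blue' undo_depth=1 redo_depth=0
After op 2 (undo): buf='(empty)' undo_depth=0 redo_depth=1
After op 3 (type): buf='one' undo_depth=1 redo_depth=0
After op 4 (delete): buf='o' undo_depth=2 redo_depth=0

Answer: o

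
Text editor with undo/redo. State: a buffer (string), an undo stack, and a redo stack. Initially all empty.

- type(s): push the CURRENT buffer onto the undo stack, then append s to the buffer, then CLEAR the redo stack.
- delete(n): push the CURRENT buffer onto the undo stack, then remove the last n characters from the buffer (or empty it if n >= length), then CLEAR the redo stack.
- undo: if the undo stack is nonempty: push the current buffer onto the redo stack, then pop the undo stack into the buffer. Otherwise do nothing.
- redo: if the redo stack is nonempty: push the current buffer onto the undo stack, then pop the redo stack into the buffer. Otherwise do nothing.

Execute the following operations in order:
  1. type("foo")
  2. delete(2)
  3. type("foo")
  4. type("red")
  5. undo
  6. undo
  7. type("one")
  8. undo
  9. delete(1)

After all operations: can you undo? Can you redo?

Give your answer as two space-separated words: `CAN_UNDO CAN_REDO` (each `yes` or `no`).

Answer: yes no

Derivation:
After op 1 (type): buf='foo' undo_depth=1 redo_depth=0
After op 2 (delete): buf='f' undo_depth=2 redo_depth=0
After op 3 (type): buf='ffoo' undo_depth=3 redo_depth=0
After op 4 (type): buf='ffoored' undo_depth=4 redo_depth=0
After op 5 (undo): buf='ffoo' undo_depth=3 redo_depth=1
After op 6 (undo): buf='f' undo_depth=2 redo_depth=2
After op 7 (type): buf='fone' undo_depth=3 redo_depth=0
After op 8 (undo): buf='f' undo_depth=2 redo_depth=1
After op 9 (delete): buf='(empty)' undo_depth=3 redo_depth=0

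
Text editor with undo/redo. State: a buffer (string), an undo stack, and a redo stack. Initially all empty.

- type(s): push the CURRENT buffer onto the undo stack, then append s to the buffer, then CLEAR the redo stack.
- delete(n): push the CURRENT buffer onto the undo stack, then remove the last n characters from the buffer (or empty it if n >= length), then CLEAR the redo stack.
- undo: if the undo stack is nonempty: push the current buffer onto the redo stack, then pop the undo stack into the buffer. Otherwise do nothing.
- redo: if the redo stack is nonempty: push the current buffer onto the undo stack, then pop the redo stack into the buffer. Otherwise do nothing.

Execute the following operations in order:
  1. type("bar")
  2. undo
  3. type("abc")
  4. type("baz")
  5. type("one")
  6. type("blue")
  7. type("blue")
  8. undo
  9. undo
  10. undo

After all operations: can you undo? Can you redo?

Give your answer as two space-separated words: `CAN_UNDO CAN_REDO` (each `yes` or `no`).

After op 1 (type): buf='bar' undo_depth=1 redo_depth=0
After op 2 (undo): buf='(empty)' undo_depth=0 redo_depth=1
After op 3 (type): buf='abc' undo_depth=1 redo_depth=0
After op 4 (type): buf='abcbaz' undo_depth=2 redo_depth=0
After op 5 (type): buf='abcbazone' undo_depth=3 redo_depth=0
After op 6 (type): buf='abcbazoneblue' undo_depth=4 redo_depth=0
After op 7 (type): buf='abcbazoneblueblue' undo_depth=5 redo_depth=0
After op 8 (undo): buf='abcbazoneblue' undo_depth=4 redo_depth=1
After op 9 (undo): buf='abcbazone' undo_depth=3 redo_depth=2
After op 10 (undo): buf='abcbaz' undo_depth=2 redo_depth=3

Answer: yes yes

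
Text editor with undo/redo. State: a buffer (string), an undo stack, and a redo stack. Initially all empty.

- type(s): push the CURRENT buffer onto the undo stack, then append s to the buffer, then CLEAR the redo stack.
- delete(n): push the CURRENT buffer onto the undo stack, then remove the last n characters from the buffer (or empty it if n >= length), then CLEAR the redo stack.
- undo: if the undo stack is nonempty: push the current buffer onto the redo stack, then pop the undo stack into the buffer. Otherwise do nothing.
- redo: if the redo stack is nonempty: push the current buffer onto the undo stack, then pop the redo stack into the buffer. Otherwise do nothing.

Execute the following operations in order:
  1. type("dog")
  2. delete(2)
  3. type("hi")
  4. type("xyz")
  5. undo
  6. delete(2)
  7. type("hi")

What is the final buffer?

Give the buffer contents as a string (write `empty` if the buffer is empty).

After op 1 (type): buf='dog' undo_depth=1 redo_depth=0
After op 2 (delete): buf='d' undo_depth=2 redo_depth=0
After op 3 (type): buf='dhi' undo_depth=3 redo_depth=0
After op 4 (type): buf='dhixyz' undo_depth=4 redo_depth=0
After op 5 (undo): buf='dhi' undo_depth=3 redo_depth=1
After op 6 (delete): buf='d' undo_depth=4 redo_depth=0
After op 7 (type): buf='dhi' undo_depth=5 redo_depth=0

Answer: dhi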